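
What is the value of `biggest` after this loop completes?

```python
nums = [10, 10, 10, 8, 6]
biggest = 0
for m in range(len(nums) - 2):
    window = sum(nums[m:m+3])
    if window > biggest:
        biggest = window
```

Max sum of 3-element window in [10, 10, 10, 8, 6]
`biggest` takes the values: 0 → 30

Answer: 30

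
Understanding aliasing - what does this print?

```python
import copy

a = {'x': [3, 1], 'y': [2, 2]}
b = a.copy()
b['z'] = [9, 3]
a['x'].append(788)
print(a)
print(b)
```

Key concept: shallow copy of dict with mutable values.
Step by step:
`a = {'x': [3, 1], 'y': [2, 2]}` → a = {'x': [3, 1], 'y': [2, 2]}
`b = a.copy()` → b = {'x': [3, 1], 'y': [2, 2]}
`b['z'] = [9, 3]` → b = {'x': [3, 1], 'y': [2, 2], 'z': [9, 3]}
`a['x'].append(788)` → a = {'x': [3, 1, 788], 'y': [2, 2]}; b = {'x': [3, 1, 788], 'y': [2, 2], 'z': [9, 3]}
`print(a)` → prints {'x': [3, 1, 788], 'y': [2, 2]}
`print(b)` → prints {'x': [3, 1, 788], 'y': [2, 2], 'z': [9, 3]}

Answer:
{'x': [3, 1, 788], 'y': [2, 2]}
{'x': [3, 1, 788], 'y': [2, 2], 'z': [9, 3]}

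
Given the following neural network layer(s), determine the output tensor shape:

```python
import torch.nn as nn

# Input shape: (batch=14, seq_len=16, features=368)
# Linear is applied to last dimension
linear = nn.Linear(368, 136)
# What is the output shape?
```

Input: (14, 16, 368) -> Output: (14, 16, 136)

Answer: (14, 16, 136)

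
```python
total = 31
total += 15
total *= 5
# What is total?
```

Trace:
`total = 31` → total = 31
`total += 15` → total = 46
`total *= 5` → total = 230
So total = 230

Answer: 230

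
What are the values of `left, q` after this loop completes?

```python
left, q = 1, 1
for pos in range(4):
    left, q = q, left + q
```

Fibonacci: after 4 iterations
`left, q` takes the values: (1, 1) → (1, 2) → (2, 3) → (3, 5) → (5, 8)

Answer: 5, 8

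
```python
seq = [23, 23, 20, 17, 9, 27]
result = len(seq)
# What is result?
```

Trace:
`seq = [23, 23, 20, 17, 9, 27]` → seq = [23, 23, 20, 17, 9, 27]
`result = len(seq)` → result = 6
So result = 6

Answer: 6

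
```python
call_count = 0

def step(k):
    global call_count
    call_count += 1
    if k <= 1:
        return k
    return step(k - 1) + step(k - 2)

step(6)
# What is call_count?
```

Calls(k) = 1 + Calls(k-1) + Calls(k-2); Calls(0)=Calls(1)=1. For k=6 this gives 25.

Answer: 25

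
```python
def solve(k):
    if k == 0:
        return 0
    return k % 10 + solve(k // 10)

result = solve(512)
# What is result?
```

Sum of digits of 512: 2 + 1 + 5 = 8

Answer: 8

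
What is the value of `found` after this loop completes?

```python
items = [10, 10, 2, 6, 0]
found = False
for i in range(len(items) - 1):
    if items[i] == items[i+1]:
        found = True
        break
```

Check consecutive duplicates in [10, 10, 2, 6, 0]
`found` takes the values: False → True

Answer: True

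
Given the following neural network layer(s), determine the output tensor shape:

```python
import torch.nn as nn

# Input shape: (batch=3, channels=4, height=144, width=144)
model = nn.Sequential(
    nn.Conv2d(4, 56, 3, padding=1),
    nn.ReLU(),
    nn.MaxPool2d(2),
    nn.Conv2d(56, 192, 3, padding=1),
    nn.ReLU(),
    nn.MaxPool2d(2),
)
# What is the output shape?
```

Input: (3, 4, 144, 144) -> after first Conv2d: (3, 56, 144, 144) -> after first MaxPool2d: (3, 56, 72, 72) -> after second Conv2d: (3, 192, 72, 72) -> Output: (3, 192, 36, 36)

Answer: (3, 192, 36, 36)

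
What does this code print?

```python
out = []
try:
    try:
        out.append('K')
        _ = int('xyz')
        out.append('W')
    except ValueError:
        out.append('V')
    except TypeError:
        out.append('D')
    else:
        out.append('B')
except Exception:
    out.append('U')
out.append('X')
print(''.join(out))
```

Execution trace: 'K' (inner try body) → 'V' (inner except ValueError) → 'X' (after the try/except). Output: KVX

Answer: KVX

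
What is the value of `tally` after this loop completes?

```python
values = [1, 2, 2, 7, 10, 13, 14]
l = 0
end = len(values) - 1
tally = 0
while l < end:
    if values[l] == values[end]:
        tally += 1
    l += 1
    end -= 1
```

Count matching pairs from ends
`tally` takes the values: 0

Answer: 0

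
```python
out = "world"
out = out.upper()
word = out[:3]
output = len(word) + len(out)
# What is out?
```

Trace:
`out = "world"` → out = 'world'
`out = out.upper()` → out = 'WORLD'
`word = out[:3]` → word = 'WOR'
`output = len(word) + len(out)` → output = 8
So out = 'WORLD'

Answer: 'WORLD'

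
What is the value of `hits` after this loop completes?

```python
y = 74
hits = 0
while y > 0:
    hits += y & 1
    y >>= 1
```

Count set bits in 74 (binary: 0b1001010)
`hits` takes the values: 0 → 1 → 2 → 3

Answer: 3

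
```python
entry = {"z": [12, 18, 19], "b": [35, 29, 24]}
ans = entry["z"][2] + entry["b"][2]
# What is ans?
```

Trace:
`entry = {"z": [12, 18, 19], "b": [35, 29, 24]}` → entry = {'z': [12, 18, 19], 'b': [35, 29, 24]}
`ans = entry["z"][2] + entry["b"][2]` → ans = 43
So ans = 43

Answer: 43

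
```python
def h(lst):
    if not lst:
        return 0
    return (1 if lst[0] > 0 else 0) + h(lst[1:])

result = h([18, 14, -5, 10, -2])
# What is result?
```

Count of positive elements in [18, 14, -5, 10, -2] = 3

Answer: 3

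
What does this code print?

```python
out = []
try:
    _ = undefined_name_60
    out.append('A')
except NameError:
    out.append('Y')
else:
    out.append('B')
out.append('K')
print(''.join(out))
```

Execution trace: 'Y' (except NameError) → 'K' (after the try/except). Output: YK

Answer: YK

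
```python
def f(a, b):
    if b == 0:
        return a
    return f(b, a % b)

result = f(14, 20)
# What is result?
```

f(14, 20) -> f(20, 14) -> f(14, 6) -> f(6, 2) -> f(2, 0) -> 2

Answer: 2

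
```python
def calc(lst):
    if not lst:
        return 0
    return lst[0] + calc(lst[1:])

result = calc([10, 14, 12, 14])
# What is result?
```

10 + 14 + 12 + 14 + 0 = 50

Answer: 50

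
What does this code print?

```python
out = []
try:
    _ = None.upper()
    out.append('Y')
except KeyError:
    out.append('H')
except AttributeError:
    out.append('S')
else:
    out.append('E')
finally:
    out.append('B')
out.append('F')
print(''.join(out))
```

Execution trace: 'S' (except AttributeError) → 'B' (finally) → 'F' (after the try/except). Output: SBF

Answer: SBF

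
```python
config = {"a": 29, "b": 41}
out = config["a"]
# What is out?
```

Trace:
`config = {"a": 29, "b": 41}` → config = {'a': 29, 'b': 41}
`out = config["a"]` → out = 29
So out = 29

Answer: 29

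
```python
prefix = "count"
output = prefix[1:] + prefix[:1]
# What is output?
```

Trace:
`prefix = "count"` → prefix = 'count'
`output = prefix[1:] + prefix[:1]` → output = 'ountc'
So output = 'ountc'

Answer: 'ountc'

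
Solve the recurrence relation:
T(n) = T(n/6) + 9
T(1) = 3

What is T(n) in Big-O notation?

Each step divides n by 6 and adds 9. After log_6(n) steps we reach T(1)=3. So T(n) = 9·log_6(n) + 3 = O(log n).

Answer: O(log n)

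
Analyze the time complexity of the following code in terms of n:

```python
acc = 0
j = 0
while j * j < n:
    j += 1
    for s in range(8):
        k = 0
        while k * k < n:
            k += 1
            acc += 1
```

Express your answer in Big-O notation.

Each loop level contributes: √n × 1 × √n. Multiplying the contributions gives O(n).

Answer: O(n)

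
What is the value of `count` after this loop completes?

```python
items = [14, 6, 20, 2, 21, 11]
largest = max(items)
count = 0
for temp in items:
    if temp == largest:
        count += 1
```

Count of max value 21 in [14, 6, 20, 2, 21, 11]
`count` takes the values: 0 → 1

Answer: 1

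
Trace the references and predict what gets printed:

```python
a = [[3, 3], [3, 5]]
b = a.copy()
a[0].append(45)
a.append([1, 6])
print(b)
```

Key concept: shallow copy with nested lists.
Step by step:
`a = [[3, 3], [3, 5]]` → a = [[3, 3], [3, 5]]
`b = a.copy()` → b = [[3, 3], [3, 5]]
`a[0].append(45)` → a = [[3, 3, 45], [3, 5]]; b = [[3, 3, 45], [3, 5]]
`a.append([1, 6])` → a = [[3, 3, 45], [3, 5], [1, 6]]
`print(b)` → prints [[3, 3, 45], [3, 5]]

Answer: [[3, 3, 45], [3, 5]]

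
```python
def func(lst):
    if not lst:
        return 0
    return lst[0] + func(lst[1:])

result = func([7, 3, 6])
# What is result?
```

7 + 3 + 6 + 0 = 16

Answer: 16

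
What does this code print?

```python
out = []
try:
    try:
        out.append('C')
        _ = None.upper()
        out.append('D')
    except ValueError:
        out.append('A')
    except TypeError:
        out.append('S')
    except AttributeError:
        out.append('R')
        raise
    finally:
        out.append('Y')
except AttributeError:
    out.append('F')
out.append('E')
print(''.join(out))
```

Execution trace: 'C' (inner try body) → 'R' (inner except AttributeError) → 'Y' (inner finally) → 'F' (outer except AttributeError) → 'E' (after the try/except). Output: CRYFE

Answer: CRYFE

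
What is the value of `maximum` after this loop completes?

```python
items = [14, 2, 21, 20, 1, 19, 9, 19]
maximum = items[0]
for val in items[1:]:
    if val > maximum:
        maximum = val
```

Maximum of [14, 2, 21, 20, 1, 19, 9, 19]
`maximum` takes the values: 14 → 21

Answer: 21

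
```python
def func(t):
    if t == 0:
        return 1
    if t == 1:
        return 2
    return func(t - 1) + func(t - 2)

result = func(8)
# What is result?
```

Build up from base cases: func(0)=1, func(1)=2, func(2)=3, func(3)=5, func(4)=8, func(5)=13, func(6)=21, ..., func(8)=55

Answer: 55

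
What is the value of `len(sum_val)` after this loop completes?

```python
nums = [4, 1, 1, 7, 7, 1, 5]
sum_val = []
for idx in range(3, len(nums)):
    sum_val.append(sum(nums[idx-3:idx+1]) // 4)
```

Number of 4-element averages
`sum_val` takes the values: [] → [3] → [3, 4] → [3, 4, 4] → [3, 4, 4, 5]
So `len(sum_val)` = 4

Answer: 4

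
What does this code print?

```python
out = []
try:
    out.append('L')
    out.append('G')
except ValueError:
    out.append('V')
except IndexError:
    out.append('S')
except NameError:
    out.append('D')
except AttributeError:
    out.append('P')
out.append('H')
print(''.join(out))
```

Execution trace: 'L' (try body) → 'G' (try body, no exception) → 'H' (after the try/except). Output: LGH

Answer: LGH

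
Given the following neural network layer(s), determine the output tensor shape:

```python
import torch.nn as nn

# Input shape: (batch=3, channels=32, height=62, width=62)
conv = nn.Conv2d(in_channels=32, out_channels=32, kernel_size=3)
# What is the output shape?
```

Input: (3, 32, 62, 62) -> Output: (3, 32, 60, 60)

Answer: (3, 32, 60, 60)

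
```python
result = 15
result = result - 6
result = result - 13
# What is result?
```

Trace:
`result = 15` → result = 15
`result = result - 6` → result = 9
`result = result - 13` → result = -4
So result = -4

Answer: -4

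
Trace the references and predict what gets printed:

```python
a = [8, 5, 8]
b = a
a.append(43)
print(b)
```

Key concept: basic list aliasing.
Step by step:
`a = [8, 5, 8]` → a = [8, 5, 8]
`b = a` → b = [8, 5, 8] (same object as a)
`a.append(43)` → a = [8, 5, 8, 43] (same object as b); b = [8, 5, 8, 43] (same object as a)
`print(b)` → prints [8, 5, 8, 43]

Answer: [8, 5, 8, 43]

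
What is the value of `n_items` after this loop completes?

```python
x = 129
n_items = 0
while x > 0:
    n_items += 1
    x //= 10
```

Count digits by repeated division by 10
`n_items` takes the values: 0 → 1 → 2 → 3

Answer: 3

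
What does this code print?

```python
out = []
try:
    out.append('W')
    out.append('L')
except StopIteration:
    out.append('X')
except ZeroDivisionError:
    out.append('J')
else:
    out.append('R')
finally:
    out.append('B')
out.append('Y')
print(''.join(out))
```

Execution trace: 'W' (try body) → 'L' (try body, no exception) → 'R' (else) → 'B' (finally) → 'Y' (after the try/except). Output: WLRBY

Answer: WLRBY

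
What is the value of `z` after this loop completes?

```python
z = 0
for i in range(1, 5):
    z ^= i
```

XOR of 1 to 4
`z` takes the values: 0 → 1 → 3 → 0 → 4

Answer: 4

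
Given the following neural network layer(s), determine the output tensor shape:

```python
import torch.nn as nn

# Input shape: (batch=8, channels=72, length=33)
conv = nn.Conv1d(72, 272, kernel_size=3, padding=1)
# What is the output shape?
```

Input: (8, 72, 33) -> Output: (8, 272, 33)

Answer: (8, 272, 33)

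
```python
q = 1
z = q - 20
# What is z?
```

Trace:
`q = 1` → q = 1
`z = q - 20` → z = -19
So z = -19

Answer: -19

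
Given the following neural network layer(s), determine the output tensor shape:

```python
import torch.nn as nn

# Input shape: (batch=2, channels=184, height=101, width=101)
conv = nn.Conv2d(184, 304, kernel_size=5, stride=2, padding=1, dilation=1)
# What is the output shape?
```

Input: (2, 184, 101, 101) -> Output: (2, 304, 50, 50)

Answer: (2, 304, 50, 50)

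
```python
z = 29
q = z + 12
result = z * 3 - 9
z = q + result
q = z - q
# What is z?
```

Trace:
`z = 29` → z = 29
`q = z + 12` → q = 41
`result = z * 3 - 9` → result = 78
`z = q + result` → z = 119
`q = z - q` → q = 78
So z = 119

Answer: 119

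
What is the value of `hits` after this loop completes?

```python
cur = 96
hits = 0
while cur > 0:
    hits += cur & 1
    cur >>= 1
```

Count set bits in 96 (binary: 0b1100000)
`hits` takes the values: 0 → 1 → 2

Answer: 2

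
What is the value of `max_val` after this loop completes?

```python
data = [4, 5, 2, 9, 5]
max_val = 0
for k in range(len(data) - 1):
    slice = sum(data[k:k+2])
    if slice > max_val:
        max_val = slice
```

Max sum of 2-element window in [4, 5, 2, 9, 5]
`max_val` takes the values: 0 → 9 → 11 → 14

Answer: 14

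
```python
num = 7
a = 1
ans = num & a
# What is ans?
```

Trace:
`num = 7` → num = 7
`a = 1` → a = 1
`ans = num & a` → ans = 1
So ans = 1

Answer: 1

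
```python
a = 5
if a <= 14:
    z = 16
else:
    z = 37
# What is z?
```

Trace:
`a = 5` → a = 5
`if a <= 14: ...` → a <= 14 is True → z = 16
So z = 16

Answer: 16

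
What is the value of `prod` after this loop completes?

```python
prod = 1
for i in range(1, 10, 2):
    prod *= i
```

Product of 1, 3, 5, ... up to 9
`prod` takes the values: 1 → 3 → 15 → 105 → 945

Answer: 945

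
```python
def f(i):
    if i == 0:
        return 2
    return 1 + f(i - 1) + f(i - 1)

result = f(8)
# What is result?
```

f(i) = 1 + 2·f(i-1), f(0)=2. Closed form: (2+1)·2^8 - 1 = 767.

Answer: 767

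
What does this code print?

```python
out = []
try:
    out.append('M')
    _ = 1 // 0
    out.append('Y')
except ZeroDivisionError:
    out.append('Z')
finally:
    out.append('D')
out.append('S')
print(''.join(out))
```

Execution trace: 'M' (try body) → 'Z' (except ZeroDivisionError) → 'D' (finally) → 'S' (after the try/except). Output: MZDS

Answer: MZDS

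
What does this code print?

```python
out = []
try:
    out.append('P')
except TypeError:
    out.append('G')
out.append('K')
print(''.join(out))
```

Execution trace: 'P' (try body, no exception) → 'K' (after the try/except). Output: PK

Answer: PK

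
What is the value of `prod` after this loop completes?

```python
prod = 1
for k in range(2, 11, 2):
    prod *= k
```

Product of even numbers 2 to 10
`prod` takes the values: 1 → 2 → 8 → 48 → 384 → 3840

Answer: 3840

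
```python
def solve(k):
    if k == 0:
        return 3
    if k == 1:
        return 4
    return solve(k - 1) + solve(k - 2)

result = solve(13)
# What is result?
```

Build up from base cases: solve(0)=3, solve(1)=4, solve(2)=7, solve(3)=11, solve(4)=18, solve(5)=29, solve(6)=47, ..., solve(13)=1364

Answer: 1364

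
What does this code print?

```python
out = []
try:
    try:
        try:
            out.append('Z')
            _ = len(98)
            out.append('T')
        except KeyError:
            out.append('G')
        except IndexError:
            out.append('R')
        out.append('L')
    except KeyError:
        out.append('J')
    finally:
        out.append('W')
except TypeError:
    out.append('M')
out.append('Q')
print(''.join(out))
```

Execution trace: 'Z' (inner try body) → 'W' (finally) → 'M' (outer except TypeError) → 'Q' (after the try/except). Output: ZWMQ

Answer: ZWMQ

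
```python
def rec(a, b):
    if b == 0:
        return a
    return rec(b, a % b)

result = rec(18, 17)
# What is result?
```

rec(18, 17) -> rec(17, 1) -> rec(1, 0) -> 1

Answer: 1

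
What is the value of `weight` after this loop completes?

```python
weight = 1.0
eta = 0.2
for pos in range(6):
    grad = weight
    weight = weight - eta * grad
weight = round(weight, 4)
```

Gradient descent: w = 1.0 * (1 - 0.2)^6
`weight` takes the values: 1.0 → 0.8 → 0.64 → 0.512 → 0.4096 → 0.32768 → 0.262144 → 0.2621

Answer: 0.2621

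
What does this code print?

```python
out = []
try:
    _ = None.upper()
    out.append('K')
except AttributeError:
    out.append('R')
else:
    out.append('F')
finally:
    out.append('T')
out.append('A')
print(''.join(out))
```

Execution trace: 'R' (except AttributeError) → 'T' (finally) → 'A' (after the try/except). Output: RTA

Answer: RTA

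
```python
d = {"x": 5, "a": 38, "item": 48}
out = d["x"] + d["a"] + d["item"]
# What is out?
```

Trace:
`d = {"x": 5, "a": 38, "item": 48}` → d = {'x': 5, 'a': 38, 'item': 48}
`out = d["x"] + d["a"] + d["item"]` → out = 91
So out = 91

Answer: 91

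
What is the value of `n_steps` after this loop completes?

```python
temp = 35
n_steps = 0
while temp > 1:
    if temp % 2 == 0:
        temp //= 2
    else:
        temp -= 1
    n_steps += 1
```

Steps to reduce 35 to 1
`n_steps` takes the values: 0 → 1 → 2 → 3 → 4 → 5 → 6 → 7

Answer: 7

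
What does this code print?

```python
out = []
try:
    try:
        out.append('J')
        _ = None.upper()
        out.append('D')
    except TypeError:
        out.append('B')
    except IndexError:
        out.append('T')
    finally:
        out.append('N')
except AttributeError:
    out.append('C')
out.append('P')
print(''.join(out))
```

Execution trace: 'J' (try body) → 'N' (finally) → 'C' (outer except AttributeError) → 'P' (after the try/except). Output: JNCP

Answer: JNCP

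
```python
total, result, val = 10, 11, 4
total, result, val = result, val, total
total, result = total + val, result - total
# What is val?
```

Trace:
`total, result, val = 10, 11, 4` → total = 10; result = 11; val = 4
`total, result, val = result, val, total` → total = 11; result = 4; val = 10
`total, result = total + val, result - total` → total = 21; result = -7
So val = 10

Answer: 10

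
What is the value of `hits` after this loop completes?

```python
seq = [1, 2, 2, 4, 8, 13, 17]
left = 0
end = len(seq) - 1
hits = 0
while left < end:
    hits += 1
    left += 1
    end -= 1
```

Iterations until pointers meet (list length 7)
`hits` takes the values: 0 → 1 → 2 → 3

Answer: 3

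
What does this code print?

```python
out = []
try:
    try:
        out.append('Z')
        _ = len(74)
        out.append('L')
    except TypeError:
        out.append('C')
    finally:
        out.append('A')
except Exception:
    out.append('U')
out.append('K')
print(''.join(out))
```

Execution trace: 'Z' (inner try body) → 'C' (inner except TypeError) → 'A' (inner finally) → 'K' (after the try/except). Output: ZCAK

Answer: ZCAK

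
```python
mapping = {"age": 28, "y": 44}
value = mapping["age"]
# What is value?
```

Trace:
`mapping = {"age": 28, "y": 44}` → mapping = {'age': 28, 'y': 44}
`value = mapping["age"]` → value = 28
So value = 28

Answer: 28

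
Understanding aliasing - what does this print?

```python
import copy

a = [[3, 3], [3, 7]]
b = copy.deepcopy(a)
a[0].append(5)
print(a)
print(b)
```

Key concept: deep copy is fully independent.
Step by step:
`a = [[3, 3], [3, 7]]` → a = [[3, 3], [3, 7]]
`b = copy.deepcopy(a)` → b = [[3, 3], [3, 7]]
`a[0].append(5)` → a = [[3, 3, 5], [3, 7]]
`print(a)` → prints [[3, 3, 5], [3, 7]]
`print(b)` → prints [[3, 3], [3, 7]]

Answer:
[[3, 3, 5], [3, 7]]
[[3, 3], [3, 7]]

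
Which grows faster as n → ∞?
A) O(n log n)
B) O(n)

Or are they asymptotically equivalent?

O(n log n) vs O(n): Higher order terms dominate.

Answer: A) O(n log n) grows faster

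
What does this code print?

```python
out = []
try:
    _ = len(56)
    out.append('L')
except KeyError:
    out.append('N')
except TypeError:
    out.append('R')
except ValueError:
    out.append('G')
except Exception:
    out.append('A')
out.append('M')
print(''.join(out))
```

Execution trace: 'R' (except TypeError) → 'M' (after the try/except). Output: RM

Answer: RM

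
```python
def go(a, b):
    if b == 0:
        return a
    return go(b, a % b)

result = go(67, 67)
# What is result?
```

go(67, 67) -> go(67, 0) -> 67

Answer: 67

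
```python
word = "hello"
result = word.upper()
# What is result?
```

Trace:
`word = "hello"` → word = 'hello'
`result = word.upper()` → result = 'HELLO'
So result = 'HELLO'

Answer: 'HELLO'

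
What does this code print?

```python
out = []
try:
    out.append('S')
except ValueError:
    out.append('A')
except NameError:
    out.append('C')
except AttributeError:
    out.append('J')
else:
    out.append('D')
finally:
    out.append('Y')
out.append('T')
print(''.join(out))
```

Execution trace: 'S' (try body, no exception) → 'D' (else) → 'Y' (finally) → 'T' (after the try/except). Output: SDYT

Answer: SDYT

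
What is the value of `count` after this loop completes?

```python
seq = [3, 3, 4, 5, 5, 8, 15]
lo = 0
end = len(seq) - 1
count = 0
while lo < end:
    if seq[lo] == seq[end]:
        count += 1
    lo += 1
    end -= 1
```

Count matching pairs from ends
`count` takes the values: 0

Answer: 0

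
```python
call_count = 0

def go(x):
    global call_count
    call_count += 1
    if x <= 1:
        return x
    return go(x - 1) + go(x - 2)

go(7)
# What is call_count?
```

Calls(x) = 1 + Calls(x-1) + Calls(x-2); Calls(0)=Calls(1)=1. For x=7 this gives 41.

Answer: 41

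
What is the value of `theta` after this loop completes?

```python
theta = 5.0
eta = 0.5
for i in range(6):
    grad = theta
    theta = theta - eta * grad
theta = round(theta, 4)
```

Gradient descent: w = 5.0 * (1 - 0.5)^6
`theta` takes the values: 5.0 → 2.5 → 1.25 → 0.625 → 0.3125 → 0.15625 → 0.078125 → 0.0781

Answer: 0.0781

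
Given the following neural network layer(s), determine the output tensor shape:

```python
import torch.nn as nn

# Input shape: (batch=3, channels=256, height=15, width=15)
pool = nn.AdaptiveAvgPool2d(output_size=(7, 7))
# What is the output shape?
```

Input: (3, 256, 15, 15) -> Output: (3, 256, 7, 7)

Answer: (3, 256, 7, 7)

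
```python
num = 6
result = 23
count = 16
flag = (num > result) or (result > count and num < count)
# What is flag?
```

Trace:
`num = 6` → num = 6
`result = 23` → result = 23
`count = 16` → count = 16
`flag = (num > result) or (result > count and num < count)` → flag = True
So flag = True

Answer: True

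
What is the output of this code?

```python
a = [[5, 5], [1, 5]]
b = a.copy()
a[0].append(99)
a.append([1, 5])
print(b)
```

Key concept: shallow copy with nested lists.
Step by step:
`a = [[5, 5], [1, 5]]` → a = [[5, 5], [1, 5]]
`b = a.copy()` → b = [[5, 5], [1, 5]]
`a[0].append(99)` → a = [[5, 5, 99], [1, 5]]; b = [[5, 5, 99], [1, 5]]
`a.append([1, 5])` → a = [[5, 5, 99], [1, 5], [1, 5]]
`print(b)` → prints [[5, 5, 99], [1, 5]]

Answer: [[5, 5, 99], [1, 5]]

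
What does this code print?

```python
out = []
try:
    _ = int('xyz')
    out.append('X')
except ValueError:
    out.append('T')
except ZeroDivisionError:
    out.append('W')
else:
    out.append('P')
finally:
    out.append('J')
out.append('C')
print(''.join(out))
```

Execution trace: 'T' (except ValueError) → 'J' (finally) → 'C' (after the try/except). Output: TJC

Answer: TJC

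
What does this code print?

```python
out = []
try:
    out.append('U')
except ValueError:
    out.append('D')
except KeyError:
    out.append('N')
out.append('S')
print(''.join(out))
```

Execution trace: 'U' (try body, no exception) → 'S' (after the try/except). Output: US

Answer: US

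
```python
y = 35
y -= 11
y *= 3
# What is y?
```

Trace:
`y = 35` → y = 35
`y -= 11` → y = 24
`y *= 3` → y = 72
So y = 72

Answer: 72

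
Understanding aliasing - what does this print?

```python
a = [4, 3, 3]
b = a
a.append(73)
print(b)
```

Key concept: basic list aliasing.
Step by step:
`a = [4, 3, 3]` → a = [4, 3, 3]
`b = a` → b = [4, 3, 3] (same object as a)
`a.append(73)` → a = [4, 3, 3, 73] (same object as b); b = [4, 3, 3, 73] (same object as a)
`print(b)` → prints [4, 3, 3, 73]

Answer: [4, 3, 3, 73]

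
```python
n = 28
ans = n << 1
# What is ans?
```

Trace:
`n = 28` → n = 28
`ans = n << 1` → ans = 56
So ans = 56

Answer: 56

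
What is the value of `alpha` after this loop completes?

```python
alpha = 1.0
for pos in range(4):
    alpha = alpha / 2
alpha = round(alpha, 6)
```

Halving LR 4 times: 1 / 2^4
`alpha` takes the values: 1.0 → 0.5 → 0.25 → 0.125 → 0.0625

Answer: 0.0625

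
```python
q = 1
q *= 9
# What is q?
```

Trace:
`q = 1` → q = 1
`q *= 9` → q = 9
So q = 9

Answer: 9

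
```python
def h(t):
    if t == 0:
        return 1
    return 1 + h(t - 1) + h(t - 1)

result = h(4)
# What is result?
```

h(t) = 1 + 2·h(t-1), h(0)=1. Closed form: (1+1)·2^4 - 1 = 31.

Answer: 31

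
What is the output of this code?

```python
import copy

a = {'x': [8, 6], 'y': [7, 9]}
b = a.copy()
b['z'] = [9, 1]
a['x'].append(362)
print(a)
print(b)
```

Key concept: shallow copy of dict with mutable values.
Step by step:
`a = {'x': [8, 6], 'y': [7, 9]}` → a = {'x': [8, 6], 'y': [7, 9]}
`b = a.copy()` → b = {'x': [8, 6], 'y': [7, 9]}
`b['z'] = [9, 1]` → b = {'x': [8, 6], 'y': [7, 9], 'z': [9, 1]}
`a['x'].append(362)` → a = {'x': [8, 6, 362], 'y': [7, 9]}; b = {'x': [8, 6, 362], 'y': [7, 9], 'z': [9, 1]}
`print(a)` → prints {'x': [8, 6, 362], 'y': [7, 9]}
`print(b)` → prints {'x': [8, 6, 362], 'y': [7, 9], 'z': [9, 1]}

Answer:
{'x': [8, 6, 362], 'y': [7, 9]}
{'x': [8, 6, 362], 'y': [7, 9], 'z': [9, 1]}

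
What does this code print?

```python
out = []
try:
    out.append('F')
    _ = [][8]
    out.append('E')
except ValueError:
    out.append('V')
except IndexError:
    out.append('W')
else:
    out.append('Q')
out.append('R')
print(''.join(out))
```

Execution trace: 'F' (try body) → 'W' (except IndexError) → 'R' (after the try/except). Output: FWR

Answer: FWR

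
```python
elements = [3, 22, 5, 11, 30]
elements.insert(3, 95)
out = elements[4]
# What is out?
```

Trace:
`elements = [3, 22, 5, 11, 30]` → elements = [3, 22, 5, 11, 30]
`elements.insert(3, 95)` → elements = [3, 22, 5, 95, 11, 30]
`out = elements[4]` → out = 11
So out = 11

Answer: 11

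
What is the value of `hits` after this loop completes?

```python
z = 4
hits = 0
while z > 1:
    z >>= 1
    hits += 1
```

Count right shifts until 1
`hits` takes the values: 0 → 1 → 2

Answer: 2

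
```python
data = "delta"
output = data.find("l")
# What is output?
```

Trace:
`data = "delta"` → data = 'delta'
`output = data.find("l")` → output = 2
So output = 2

Answer: 2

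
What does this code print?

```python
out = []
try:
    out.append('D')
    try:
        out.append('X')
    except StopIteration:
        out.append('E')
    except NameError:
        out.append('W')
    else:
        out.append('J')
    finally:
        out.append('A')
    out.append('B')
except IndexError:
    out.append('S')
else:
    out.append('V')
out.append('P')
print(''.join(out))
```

Execution trace: 'D' (try body) → 'X' (inner try body, no exception) → 'J' (inner else) → 'A' (inner finally) → 'B' (try body, no exception) → 'V' (else) → 'P' (after the try/except). Output: DXJABVP

Answer: DXJABVP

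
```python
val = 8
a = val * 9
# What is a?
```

Trace:
`val = 8` → val = 8
`a = val * 9` → a = 72
So a = 72

Answer: 72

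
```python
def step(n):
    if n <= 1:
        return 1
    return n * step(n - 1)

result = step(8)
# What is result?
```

step(8) = 8 * 7 * 6 * 5 * 4 * 3 * 2 * 1 = 40320

Answer: 40320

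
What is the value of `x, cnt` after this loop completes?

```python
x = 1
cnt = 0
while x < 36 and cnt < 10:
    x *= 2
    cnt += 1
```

Double until >= 36 or 10 iterations
`x, cnt` takes the values: (1, 0) → (2, 0) → (2, 1) → (4, 1) → (4, 2) → (8, 2) → (8, 3) → (16, 3) → (16, 4) → (32, 4) → (32, 5) → (64, 5) → (64, 6)

Answer: 64, 6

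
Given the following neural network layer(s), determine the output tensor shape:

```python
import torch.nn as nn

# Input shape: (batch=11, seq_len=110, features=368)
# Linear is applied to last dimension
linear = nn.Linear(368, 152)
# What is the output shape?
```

Input: (11, 110, 368) -> Output: (11, 110, 152)

Answer: (11, 110, 152)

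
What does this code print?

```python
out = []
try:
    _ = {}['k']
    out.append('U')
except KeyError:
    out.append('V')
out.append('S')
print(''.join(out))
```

Execution trace: 'V' (except KeyError) → 'S' (after the try/except). Output: VS

Answer: VS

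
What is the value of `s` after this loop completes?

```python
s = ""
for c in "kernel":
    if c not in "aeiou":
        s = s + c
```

Remove vowels from 'kernel'
`s` takes the values: "" → "k" → "kr" → "krn" → "krnl"

Answer: "krnl"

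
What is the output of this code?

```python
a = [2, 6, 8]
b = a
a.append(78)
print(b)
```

Key concept: basic list aliasing.
Step by step:
`a = [2, 6, 8]` → a = [2, 6, 8]
`b = a` → b = [2, 6, 8] (same object as a)
`a.append(78)` → a = [2, 6, 8, 78] (same object as b); b = [2, 6, 8, 78] (same object as a)
`print(b)` → prints [2, 6, 8, 78]

Answer: [2, 6, 8, 78]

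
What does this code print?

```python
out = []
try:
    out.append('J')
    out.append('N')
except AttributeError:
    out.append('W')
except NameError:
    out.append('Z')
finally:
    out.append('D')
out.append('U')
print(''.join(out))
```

Execution trace: 'J' (try body) → 'N' (try body, no exception) → 'D' (finally) → 'U' (after the try/except). Output: JNDU

Answer: JNDU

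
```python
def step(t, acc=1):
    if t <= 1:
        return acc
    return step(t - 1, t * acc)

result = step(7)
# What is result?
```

Accumulator trace (n, acc): (7, 1) -> (6, 7) -> (5, 42) -> (4, 210) -> (3, 840) -> (2, 2520) -> (1, 5040) -> return 5040

Answer: 5040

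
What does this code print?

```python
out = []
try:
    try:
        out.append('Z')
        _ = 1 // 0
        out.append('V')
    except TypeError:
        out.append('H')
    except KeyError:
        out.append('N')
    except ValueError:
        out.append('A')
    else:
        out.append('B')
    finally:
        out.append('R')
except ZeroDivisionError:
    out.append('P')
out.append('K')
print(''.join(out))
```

Execution trace: 'Z' (try body) → 'R' (finally) → 'P' (outer except ZeroDivisionError) → 'K' (after the try/except). Output: ZRPK

Answer: ZRPK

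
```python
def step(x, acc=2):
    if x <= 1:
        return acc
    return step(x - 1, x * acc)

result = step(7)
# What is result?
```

Accumulator trace (n, acc): (7, 2) -> (6, 14) -> (5, 84) -> (4, 420) -> (3, 1680) -> (2, 5040) -> (1, 10080) -> return 10080

Answer: 10080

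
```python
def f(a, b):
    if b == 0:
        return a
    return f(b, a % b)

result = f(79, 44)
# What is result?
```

f(79, 44) -> f(44, 35) -> f(35, 9) -> f(9, 8) -> f(8, 1) -> f(1, 0) -> 1

Answer: 1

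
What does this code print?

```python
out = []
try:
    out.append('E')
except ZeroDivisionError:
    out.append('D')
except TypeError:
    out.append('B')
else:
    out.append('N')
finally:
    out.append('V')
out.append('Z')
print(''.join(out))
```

Execution trace: 'E' (try body, no exception) → 'N' (else) → 'V' (finally) → 'Z' (after the try/except). Output: ENVZ

Answer: ENVZ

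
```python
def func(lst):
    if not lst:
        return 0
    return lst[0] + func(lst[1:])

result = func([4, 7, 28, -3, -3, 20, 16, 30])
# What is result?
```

4 + 7 + 28 + (-3) + (-3) + 20 + 16 + 30 + 0 = 99

Answer: 99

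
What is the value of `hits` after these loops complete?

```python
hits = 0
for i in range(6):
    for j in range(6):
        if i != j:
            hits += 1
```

6² - 6 (exclude diagonal)
`hits` takes the values: 0 → 1 → 2 → 3 → 4 → 5 → 6 → 7 → 8 → 9 → 10 → 11 → 12 → 13 → 14 → 15 → 16 → 17 → 18 → 19 → 20 → 21 → 22 → 23 → 24 → 25 → 26 → 27 → 28 → 29 → 30

Answer: 30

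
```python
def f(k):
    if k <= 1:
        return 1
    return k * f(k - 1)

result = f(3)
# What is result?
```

f(3) = 3 * 2 * 1 = 6

Answer: 6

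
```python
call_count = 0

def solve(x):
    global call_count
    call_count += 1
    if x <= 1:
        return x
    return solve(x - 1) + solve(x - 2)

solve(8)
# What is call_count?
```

Calls(x) = 1 + Calls(x-1) + Calls(x-2); Calls(0)=Calls(1)=1. For x=8 this gives 67.

Answer: 67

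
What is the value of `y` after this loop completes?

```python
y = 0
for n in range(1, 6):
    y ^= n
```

XOR of 1 to 5
`y` takes the values: 0 → 1 → 3 → 0 → 4 → 1

Answer: 1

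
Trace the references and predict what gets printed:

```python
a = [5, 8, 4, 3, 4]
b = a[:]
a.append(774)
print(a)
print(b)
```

Key concept: slice [:] creates copy.
Step by step:
`a = [5, 8, 4, 3, 4]` → a = [5, 8, 4, 3, 4]
`b = a[:]` → b = [5, 8, 4, 3, 4]
`a.append(774)` → a = [5, 8, 4, 3, 4, 774]
`print(a)` → prints [5, 8, 4, 3, 4, 774]
`print(b)` → prints [5, 8, 4, 3, 4]

Answer:
[5, 8, 4, 3, 4, 774]
[5, 8, 4, 3, 4]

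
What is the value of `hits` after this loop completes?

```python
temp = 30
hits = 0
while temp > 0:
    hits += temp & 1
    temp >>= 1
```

Count set bits in 30 (binary: 0b11110)
`hits` takes the values: 0 → 1 → 2 → 3 → 4

Answer: 4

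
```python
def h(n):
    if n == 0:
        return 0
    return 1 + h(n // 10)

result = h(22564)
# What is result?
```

Count of digits of 22564: 5

Answer: 5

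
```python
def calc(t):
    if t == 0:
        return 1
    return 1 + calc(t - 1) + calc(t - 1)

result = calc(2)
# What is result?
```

calc(t) = 1 + 2·calc(t-1), calc(0)=1. Closed form: (1+1)·2^2 - 1 = 7.

Answer: 7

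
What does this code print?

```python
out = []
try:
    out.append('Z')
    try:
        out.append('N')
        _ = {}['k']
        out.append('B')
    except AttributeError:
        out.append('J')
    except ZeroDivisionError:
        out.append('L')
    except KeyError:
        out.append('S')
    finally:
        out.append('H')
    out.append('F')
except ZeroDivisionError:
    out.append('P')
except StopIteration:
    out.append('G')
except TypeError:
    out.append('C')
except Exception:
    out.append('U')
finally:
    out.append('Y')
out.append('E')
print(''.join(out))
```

Execution trace: 'Z' (try body) → 'N' (inner try body) → 'S' (inner except KeyError) → 'H' (inner finally) → 'F' (try body, no exception) → 'Y' (finally) → 'E' (after the try/except). Output: ZNSHFYE

Answer: ZNSHFYE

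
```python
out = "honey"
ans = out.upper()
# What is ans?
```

Trace:
`out = "honey"` → out = 'honey'
`ans = out.upper()` → ans = 'HONEY'
So ans = 'HONEY'

Answer: 'HONEY'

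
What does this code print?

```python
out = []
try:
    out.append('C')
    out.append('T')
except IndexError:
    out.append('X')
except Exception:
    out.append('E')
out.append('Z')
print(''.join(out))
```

Execution trace: 'C' (try body) → 'T' (try body, no exception) → 'Z' (after the try/except). Output: CTZ

Answer: CTZ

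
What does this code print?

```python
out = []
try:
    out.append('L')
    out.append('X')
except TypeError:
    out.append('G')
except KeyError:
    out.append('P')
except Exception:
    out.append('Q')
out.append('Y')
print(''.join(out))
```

Execution trace: 'L' (try body) → 'X' (try body, no exception) → 'Y' (after the try/except). Output: LXY

Answer: LXY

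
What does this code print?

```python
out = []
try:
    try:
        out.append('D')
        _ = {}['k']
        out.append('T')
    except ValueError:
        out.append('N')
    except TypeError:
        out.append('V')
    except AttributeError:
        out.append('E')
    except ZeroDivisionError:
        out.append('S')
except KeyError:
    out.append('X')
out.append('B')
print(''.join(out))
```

Execution trace: 'D' (try body) → 'X' (outer except KeyError) → 'B' (after the try/except). Output: DXB

Answer: DXB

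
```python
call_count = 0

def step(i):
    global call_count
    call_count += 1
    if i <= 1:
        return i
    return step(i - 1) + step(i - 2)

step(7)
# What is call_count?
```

Calls(i) = 1 + Calls(i-1) + Calls(i-2); Calls(0)=Calls(1)=1. For i=7 this gives 41.

Answer: 41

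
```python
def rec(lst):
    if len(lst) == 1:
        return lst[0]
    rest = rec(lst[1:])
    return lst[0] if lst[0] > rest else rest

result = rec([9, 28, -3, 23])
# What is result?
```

Recursive max over [9, 28, -3, 23] = 28

Answer: 28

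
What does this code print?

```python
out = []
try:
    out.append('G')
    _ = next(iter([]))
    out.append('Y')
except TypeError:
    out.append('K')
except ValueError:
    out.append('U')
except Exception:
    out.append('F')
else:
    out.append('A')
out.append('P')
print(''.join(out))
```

Execution trace: 'G' (try body) → 'F' (except Exception) → 'P' (after the try/except). Output: GFP

Answer: GFP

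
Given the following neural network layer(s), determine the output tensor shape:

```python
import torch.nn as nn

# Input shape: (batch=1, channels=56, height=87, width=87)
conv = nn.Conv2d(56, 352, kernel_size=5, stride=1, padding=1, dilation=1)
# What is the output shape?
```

Input: (1, 56, 87, 87) -> Output: (1, 352, 85, 85)

Answer: (1, 352, 85, 85)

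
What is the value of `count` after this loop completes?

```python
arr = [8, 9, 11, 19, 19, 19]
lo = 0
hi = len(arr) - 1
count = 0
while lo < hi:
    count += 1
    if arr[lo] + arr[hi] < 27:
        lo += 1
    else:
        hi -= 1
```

Steps to find pair summing to 27
`count` takes the values: 0 → 1 → 2 → 3 → 4 → 5

Answer: 5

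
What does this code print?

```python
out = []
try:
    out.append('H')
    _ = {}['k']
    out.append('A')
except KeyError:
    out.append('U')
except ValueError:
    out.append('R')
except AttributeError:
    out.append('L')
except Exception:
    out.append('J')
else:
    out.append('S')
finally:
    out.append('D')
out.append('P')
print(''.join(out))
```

Execution trace: 'H' (try body) → 'U' (except KeyError) → 'D' (finally) → 'P' (after the try/except). Output: HUDP

Answer: HUDP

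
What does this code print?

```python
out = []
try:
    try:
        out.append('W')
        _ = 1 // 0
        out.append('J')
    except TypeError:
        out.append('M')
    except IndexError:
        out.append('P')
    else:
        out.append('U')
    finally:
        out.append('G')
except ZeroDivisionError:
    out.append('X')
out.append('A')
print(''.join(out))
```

Execution trace: 'W' (try body) → 'G' (finally) → 'X' (outer except ZeroDivisionError) → 'A' (after the try/except). Output: WGXA

Answer: WGXA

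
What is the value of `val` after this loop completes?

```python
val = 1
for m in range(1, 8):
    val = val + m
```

Start at 1, add 1 through 7
`val` takes the values: 1 → 2 → 4 → 7 → 11 → 16 → 22 → 29

Answer: 29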